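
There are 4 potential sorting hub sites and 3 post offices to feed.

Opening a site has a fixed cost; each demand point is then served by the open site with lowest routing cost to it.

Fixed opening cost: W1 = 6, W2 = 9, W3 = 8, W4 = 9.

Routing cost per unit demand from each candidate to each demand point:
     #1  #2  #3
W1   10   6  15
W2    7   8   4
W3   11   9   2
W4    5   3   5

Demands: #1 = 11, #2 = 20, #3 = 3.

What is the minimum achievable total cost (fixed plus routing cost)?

Open {W3, W4}: assign each demand point to its cheapest open site.
  #1→W4 11×5=55, #2→W4 20×3=60, #3→W3 3×2=6
  routing cost 121, fixed 17 → total 138.
Compare {W4}: routing cost 130 + fixed 9 = 139.
Compare {W1, W3, W4}: routing cost 121 + fixed 23 = 144.
Compare {W1, W4}: routing cost 130 + fixed 15 = 145.
All other subsets cost ≥ 139. Minimum total cost: 138.

138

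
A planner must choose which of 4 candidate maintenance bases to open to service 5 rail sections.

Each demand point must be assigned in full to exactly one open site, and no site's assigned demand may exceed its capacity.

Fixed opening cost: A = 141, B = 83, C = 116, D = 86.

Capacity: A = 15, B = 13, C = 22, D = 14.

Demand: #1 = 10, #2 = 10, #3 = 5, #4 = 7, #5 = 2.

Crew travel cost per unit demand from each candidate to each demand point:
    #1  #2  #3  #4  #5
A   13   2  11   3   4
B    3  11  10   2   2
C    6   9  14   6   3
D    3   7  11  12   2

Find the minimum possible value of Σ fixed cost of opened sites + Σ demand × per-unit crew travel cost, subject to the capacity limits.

Open {B, C}; cheapest assignment that respects the capacities:
  B (cap 13, load 12): #3, #4 — cost 5×10 + 7×2 = 64
  C (cap 22, load 22): #1, #2, #5 — cost 10×6 + 10×9 + 2×3 = 156
  Shipping 220, fixed 199 → total 419.
  Any other capacity-feasible assignment to {B, C} ships for at least 220.
Compare {A, B, D}: its best feasible assignment gives total 428.
Compare {C, D}: its best feasible assignment gives total 438.
Every other set of open sites that can feasibly serve all demand totals ≥ 428 even under its best assignment. Minimum: 419.

419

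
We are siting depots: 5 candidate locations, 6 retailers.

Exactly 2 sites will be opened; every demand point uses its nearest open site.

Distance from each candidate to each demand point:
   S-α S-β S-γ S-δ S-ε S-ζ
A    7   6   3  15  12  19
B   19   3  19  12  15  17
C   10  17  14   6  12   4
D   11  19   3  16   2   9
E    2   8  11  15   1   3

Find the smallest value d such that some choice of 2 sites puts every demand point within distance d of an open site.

Open {C, E}.
  Farthest demand point is S-γ at distance 11 (to E); all others are ≤ 11.
With {A, C} the worst case is 12.
With {B, D} the worst case is 12.
No size-2 selection achieves below 11.

11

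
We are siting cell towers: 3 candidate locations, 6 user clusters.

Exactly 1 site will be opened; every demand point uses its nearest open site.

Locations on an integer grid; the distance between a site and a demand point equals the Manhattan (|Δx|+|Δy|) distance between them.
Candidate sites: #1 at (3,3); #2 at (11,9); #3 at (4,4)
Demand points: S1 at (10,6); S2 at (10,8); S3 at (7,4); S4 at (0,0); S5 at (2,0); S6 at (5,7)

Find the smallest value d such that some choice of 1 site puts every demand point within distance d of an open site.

10

Open {#3}.
  Farthest demand point is S2 at distance 10 (to #3); all others are ≤ 10.
With {#1} the worst case is 12.
With {#2} the worst case is 20.
No size-1 selection achieves below 10.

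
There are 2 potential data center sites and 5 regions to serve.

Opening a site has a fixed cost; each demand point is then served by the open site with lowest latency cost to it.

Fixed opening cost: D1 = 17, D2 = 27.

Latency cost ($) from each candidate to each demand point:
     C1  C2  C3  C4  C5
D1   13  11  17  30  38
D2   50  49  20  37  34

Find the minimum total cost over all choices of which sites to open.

126

Open {D1}: assign each demand point to its cheapest open site.
  C1→D1 13, C2→D1 11, C3→D1 17, C4→D1 30, C5→D1 38
  latency cost 109, fixed 17 → total 126.
Compare {D1, D2}: latency cost 105 + fixed 44 = 149.
Compare {D2}: latency cost 190 + fixed 27 = 217.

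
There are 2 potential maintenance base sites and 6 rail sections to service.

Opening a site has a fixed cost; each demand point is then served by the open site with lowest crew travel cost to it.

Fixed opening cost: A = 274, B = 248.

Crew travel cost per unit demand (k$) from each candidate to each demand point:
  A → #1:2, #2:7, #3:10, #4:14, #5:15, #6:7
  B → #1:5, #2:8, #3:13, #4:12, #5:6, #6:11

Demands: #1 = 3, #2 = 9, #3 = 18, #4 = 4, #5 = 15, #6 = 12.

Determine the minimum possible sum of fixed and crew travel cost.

839

Open {B}: assign each demand point to its cheapest open site.
  #1→B 3×5=15, #2→B 9×8=72, #3→B 18×13=234, #4→B 4×12=48, #5→B 15×6=90, #6→B 12×11=132
  crew travel cost 591, fixed 248 → total 839.
Compare {A}: crew travel cost 614 + fixed 274 = 888.
Compare {A, B}: crew travel cost 471 + fixed 522 = 993.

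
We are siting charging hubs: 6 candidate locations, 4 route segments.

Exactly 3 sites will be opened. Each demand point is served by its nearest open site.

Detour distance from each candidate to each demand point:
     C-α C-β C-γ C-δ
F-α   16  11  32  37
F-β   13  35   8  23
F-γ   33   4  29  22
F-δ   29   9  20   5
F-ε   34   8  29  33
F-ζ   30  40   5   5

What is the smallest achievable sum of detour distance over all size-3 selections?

27

Open {F-β, F-γ, F-ζ}.
  C-α→F-β 13, C-β→F-γ 4, C-γ→F-ζ 5, C-δ→F-ζ 5  ⇒ total 27.
Compare {F-α, F-γ, F-ζ}: total 30.
Compare {F-β, F-γ, F-δ}: total 30.
No size-3 selection does better; minimum is 27.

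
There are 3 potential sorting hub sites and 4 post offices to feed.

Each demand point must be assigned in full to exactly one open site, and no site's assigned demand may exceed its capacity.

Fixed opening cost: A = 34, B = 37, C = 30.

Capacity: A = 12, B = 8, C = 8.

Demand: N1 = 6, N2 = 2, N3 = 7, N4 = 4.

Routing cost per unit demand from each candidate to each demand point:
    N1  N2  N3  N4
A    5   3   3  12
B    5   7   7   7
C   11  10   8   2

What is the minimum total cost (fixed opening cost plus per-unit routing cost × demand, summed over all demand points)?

Open {A, B, C}; cheapest assignment that respects the capacities:
  A (cap 12, load 9): N2, N3 — cost 2×3 + 7×3 = 27
  B (cap 8, load 6): N1 — cost 6×5 = 30
  C (cap 8, load 4): N4 — cost 4×2 = 8
  Shipping 65, fixed 101 → total 166.
  Any other capacity-feasible assignment to {A, B, C} ships for at least 65.
Compare {A, B}: its best feasible assignment gives total 184.
Compare {A, C}: its best feasible assignment gives total 204.
Every other set of open sites that can feasibly serve all demand totals ≥ 184 even under its best assignment. Minimum: 166.

166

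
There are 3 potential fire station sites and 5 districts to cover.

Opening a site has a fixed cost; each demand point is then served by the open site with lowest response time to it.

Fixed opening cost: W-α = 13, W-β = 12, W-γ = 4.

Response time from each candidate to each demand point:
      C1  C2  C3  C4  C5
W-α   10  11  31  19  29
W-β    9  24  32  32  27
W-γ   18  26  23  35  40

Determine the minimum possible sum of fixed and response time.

109

Open {W-α, W-γ}: assign each demand point to its cheapest open site.
  C1→W-α 10, C2→W-α 11, C3→W-γ 23, C4→W-α 19, C5→W-α 29
  response time 92, fixed 17 → total 109.
Compare {W-α}: response time 100 + fixed 13 = 113.
Compare {W-α, W-β, W-γ}: response time 89 + fixed 29 = 118.
Compare {W-α, W-β}: response time 97 + fixed 25 = 122.
All other subsets cost ≥ 113. Minimum total cost: 109.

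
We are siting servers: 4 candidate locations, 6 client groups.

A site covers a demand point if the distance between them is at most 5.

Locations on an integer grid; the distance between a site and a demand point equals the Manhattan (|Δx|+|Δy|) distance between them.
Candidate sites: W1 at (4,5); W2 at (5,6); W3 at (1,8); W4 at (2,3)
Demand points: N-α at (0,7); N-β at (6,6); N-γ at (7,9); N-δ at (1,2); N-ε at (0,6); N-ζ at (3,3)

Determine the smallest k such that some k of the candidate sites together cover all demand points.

3

Coverage sets (demand points within 5 of each site):
  W1: {N-β, N-ε, N-ζ}
  W2: {N-β, N-γ, N-ε, N-ζ}
  W3: {N-α, N-ε}
  W4: {N-δ, N-ε, N-ζ}
No 2 sites suffice: every size-2 union leaves at least one demand point uncovered.
But {W2, W3, W4} covers everything, so the minimum is 3.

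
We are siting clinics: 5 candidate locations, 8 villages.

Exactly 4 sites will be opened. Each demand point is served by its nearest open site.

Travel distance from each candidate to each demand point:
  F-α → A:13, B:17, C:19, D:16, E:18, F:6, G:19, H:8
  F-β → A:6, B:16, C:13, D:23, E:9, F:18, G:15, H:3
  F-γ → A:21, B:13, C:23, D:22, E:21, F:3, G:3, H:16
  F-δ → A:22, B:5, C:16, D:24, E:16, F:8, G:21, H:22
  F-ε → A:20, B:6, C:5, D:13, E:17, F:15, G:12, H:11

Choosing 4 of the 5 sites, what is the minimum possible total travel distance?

47

Open {F-β, F-γ, F-δ, F-ε}.
  A→F-β 6, B→F-δ 5, C→F-ε 5, D→F-ε 13, E→F-β 9, F→F-γ 3, G→F-γ 3, H→F-β 3  ⇒ total 47.
Compare {F-α, F-β, F-γ, F-ε}: total 48.
Compare {F-α, F-β, F-γ, F-δ}: total 58.
No size-4 selection does better; minimum is 47.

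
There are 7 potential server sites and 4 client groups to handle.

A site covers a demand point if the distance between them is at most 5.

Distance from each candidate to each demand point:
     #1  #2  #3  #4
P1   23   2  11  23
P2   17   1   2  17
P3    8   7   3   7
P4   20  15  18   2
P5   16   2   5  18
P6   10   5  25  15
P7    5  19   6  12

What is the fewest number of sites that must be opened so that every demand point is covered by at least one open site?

Coverage sets (demand points within 5 of each site):
  P1: {#2}
  P2: {#2, #3}
  P3: {#3}
  P4: {#4}
  P5: {#2, #3}
  P6: {#2}
  P7: {#1}
No 2 sites suffice: every size-2 union leaves at least one demand point uncovered.
But {P2, P4, P7} covers everything, so the minimum is 3.

3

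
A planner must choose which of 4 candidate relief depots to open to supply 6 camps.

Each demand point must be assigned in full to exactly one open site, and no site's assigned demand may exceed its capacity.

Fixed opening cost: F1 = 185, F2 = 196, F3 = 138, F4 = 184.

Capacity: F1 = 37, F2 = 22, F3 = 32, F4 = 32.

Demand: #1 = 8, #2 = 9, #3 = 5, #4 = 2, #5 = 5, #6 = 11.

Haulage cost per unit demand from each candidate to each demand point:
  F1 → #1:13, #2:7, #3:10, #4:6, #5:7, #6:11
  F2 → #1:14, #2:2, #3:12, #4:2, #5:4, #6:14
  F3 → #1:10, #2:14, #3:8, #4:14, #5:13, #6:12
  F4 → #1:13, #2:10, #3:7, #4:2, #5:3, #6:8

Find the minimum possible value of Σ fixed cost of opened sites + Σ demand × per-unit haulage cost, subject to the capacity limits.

628

Open {F2, F3}; cheapest assignment that respects the capacities:
  F2 (cap 22, load 16): #2, #4, #5 — cost 9×2 + 2×2 + 5×4 = 42
  F3 (cap 32, load 24): #1, #3, #6 — cost 8×10 + 5×8 + 11×12 = 252
  Shipping 294, fixed 334 → total 628.
  Any other capacity-feasible assignment to {F2, F3} ships for at least 294.
Compare {F3, F4}: its best feasible assignment gives total 634.
Compare {F2, F4}: its best feasible assignment gives total 644.
Every other set of open sites that can feasibly serve all demand totals ≥ 634 even under its best assignment. Minimum: 628.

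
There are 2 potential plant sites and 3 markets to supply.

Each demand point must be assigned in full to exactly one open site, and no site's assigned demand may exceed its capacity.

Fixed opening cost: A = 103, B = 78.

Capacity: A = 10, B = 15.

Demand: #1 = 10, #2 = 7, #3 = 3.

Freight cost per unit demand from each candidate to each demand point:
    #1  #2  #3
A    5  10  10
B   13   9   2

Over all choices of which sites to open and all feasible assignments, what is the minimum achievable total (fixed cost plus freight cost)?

Open {A, B}; cheapest assignment that respects the capacities:
  A (cap 10, load 10): #1 — cost 10×5 = 50
  B (cap 15, load 10): #2, #3 — cost 7×9 + 3×2 = 69
  Shipping 119, fixed 181 → total 300.
  Any other capacity-feasible assignment to {A, B} ships for at least 119.
Total demand is 20 and no other set of sites has combined capacity ≥ 20, so {A, B} is the only feasible choice of open sites. Minimum: 300.

300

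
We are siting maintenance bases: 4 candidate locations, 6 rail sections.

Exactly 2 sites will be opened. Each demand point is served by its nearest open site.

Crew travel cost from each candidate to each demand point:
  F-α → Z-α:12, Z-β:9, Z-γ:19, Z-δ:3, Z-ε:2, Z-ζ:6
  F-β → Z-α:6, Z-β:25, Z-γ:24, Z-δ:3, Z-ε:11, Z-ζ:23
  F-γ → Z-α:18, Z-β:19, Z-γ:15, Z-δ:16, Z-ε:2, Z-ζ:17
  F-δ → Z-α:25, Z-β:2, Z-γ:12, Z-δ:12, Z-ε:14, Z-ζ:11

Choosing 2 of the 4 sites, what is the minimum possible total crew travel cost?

Open {F-α, F-δ}.
  Z-α→F-α 12, Z-β→F-δ 2, Z-γ→F-δ 12, Z-δ→F-α 3, Z-ε→F-α 2, Z-ζ→F-α 6  ⇒ total 37.
Compare {F-α, F-β}: total 45.
Compare {F-β, F-δ}: total 45.
No size-2 selection does better; minimum is 37.

37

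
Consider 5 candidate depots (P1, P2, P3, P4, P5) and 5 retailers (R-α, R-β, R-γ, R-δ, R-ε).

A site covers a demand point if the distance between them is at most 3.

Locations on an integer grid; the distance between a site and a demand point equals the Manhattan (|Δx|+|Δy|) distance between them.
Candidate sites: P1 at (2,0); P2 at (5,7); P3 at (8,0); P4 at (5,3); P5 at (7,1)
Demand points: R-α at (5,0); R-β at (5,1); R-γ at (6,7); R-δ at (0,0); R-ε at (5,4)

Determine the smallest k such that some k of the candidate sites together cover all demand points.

3

Coverage sets (demand points within 3 of each site):
  P1: {R-α, R-δ}
  P2: {R-γ, R-ε}
  P3: {R-α}
  P4: {R-α, R-β, R-ε}
  P5: {R-α, R-β}
No 2 sites suffice: every size-2 union leaves at least one demand point uncovered.
But {P1, P2, P4} covers everything, so the minimum is 3.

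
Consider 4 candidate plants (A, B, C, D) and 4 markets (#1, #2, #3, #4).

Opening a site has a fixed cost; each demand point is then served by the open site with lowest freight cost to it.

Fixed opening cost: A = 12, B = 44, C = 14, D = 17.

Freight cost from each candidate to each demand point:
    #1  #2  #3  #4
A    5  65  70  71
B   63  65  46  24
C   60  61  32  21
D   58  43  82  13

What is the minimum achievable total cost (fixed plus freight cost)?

136

Open {A, C, D}: assign each demand point to its cheapest open site.
  #1→A 5, #2→D 43, #3→C 32, #4→D 13
  freight cost 93, fixed 43 → total 136.
Compare {A, C}: freight cost 119 + fixed 26 = 145.
Compare {A, D}: freight cost 131 + fixed 29 = 160.
Compare {C, D}: freight cost 146 + fixed 31 = 177.
All other subsets cost ≥ 145. Minimum total cost: 136.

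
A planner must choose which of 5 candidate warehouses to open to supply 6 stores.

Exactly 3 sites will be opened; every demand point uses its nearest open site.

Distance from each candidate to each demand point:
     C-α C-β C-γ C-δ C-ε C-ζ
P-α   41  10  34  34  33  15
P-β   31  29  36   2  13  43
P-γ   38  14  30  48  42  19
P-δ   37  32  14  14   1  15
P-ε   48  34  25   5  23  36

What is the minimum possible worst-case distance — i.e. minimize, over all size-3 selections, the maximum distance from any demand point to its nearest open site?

31

Open {P-α, P-β, P-γ}.
  Farthest demand point is C-α at distance 31 (to P-β); all others are ≤ 31.
With {P-α, P-β, P-δ} the worst case is 31.
With {P-α, P-β, P-ε} the worst case is 31.
No size-3 selection achieves below 31.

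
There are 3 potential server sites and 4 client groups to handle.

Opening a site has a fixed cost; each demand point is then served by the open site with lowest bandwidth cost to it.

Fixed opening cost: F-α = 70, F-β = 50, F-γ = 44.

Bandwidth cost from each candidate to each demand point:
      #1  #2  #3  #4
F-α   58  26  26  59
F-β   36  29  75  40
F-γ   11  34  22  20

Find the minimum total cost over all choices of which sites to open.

131

Open {F-γ}: assign each demand point to its cheapest open site.
  #1→F-γ 11, #2→F-γ 34, #3→F-γ 22, #4→F-γ 20
  bandwidth cost 87, fixed 44 → total 131.
Compare {F-β, F-γ}: bandwidth cost 82 + fixed 94 = 176.
Compare {F-α, F-γ}: bandwidth cost 79 + fixed 114 = 193.
Compare {F-β}: bandwidth cost 180 + fixed 50 = 230.
All other subsets cost ≥ 176. Minimum total cost: 131.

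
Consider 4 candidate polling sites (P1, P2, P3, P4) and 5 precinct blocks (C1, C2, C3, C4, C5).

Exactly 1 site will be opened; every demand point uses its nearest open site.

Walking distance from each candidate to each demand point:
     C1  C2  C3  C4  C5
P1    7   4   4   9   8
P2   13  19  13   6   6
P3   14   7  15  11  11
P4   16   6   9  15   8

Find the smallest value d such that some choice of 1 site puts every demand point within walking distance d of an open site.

Open {P1}.
  Farthest demand point is C4 at walking distance 9 (to P1); all others are ≤ 9.
With {P3} the worst case is 15.
With {P4} the worst case is 16.
No size-1 selection achieves below 9.

9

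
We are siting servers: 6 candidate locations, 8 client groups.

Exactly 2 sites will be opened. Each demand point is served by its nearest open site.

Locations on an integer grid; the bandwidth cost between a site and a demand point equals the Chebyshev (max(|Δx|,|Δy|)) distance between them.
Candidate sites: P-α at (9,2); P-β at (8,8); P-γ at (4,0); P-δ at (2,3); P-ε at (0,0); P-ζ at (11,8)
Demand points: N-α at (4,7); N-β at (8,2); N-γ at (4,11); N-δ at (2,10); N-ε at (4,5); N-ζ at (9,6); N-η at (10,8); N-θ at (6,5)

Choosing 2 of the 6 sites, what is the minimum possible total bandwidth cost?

Open {P-α, P-β}.
  N-α→P-β 4, N-β→P-α 1, N-γ→P-β 4, N-δ→P-β 6, N-ε→P-β 4, N-ζ→P-β 2, N-η→P-β 2, N-θ→P-α 3  ⇒ total 26.
Compare {P-β, P-γ}: total 29.
Compare {P-β, P-δ}: total 29.
No size-2 selection does better; minimum is 26.

26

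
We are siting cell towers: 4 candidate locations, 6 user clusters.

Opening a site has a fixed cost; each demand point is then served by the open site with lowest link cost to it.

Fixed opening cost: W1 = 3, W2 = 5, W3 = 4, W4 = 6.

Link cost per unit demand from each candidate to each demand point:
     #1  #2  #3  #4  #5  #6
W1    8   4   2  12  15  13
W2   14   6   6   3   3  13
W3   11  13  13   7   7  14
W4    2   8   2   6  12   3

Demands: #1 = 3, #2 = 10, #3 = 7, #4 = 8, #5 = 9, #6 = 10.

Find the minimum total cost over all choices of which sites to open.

Open {W1, W2, W4}: assign each demand point to its cheapest open site.
  #1→W4 3×2=6, #2→W1 10×4=40, #3→W1 7×2=14, #4→W2 8×3=24, #5→W2 9×3=27, #6→W4 10×3=30
  link cost 141, fixed 14 → total 155.
Compare {W1, W2, W3, W4}: link cost 141 + fixed 18 = 159.
Compare {W2, W4}: link cost 161 + fixed 11 = 172.
Compare {W2, W3, W4}: link cost 161 + fixed 15 = 176.
All other subsets cost ≥ 159. Minimum total cost: 155.

155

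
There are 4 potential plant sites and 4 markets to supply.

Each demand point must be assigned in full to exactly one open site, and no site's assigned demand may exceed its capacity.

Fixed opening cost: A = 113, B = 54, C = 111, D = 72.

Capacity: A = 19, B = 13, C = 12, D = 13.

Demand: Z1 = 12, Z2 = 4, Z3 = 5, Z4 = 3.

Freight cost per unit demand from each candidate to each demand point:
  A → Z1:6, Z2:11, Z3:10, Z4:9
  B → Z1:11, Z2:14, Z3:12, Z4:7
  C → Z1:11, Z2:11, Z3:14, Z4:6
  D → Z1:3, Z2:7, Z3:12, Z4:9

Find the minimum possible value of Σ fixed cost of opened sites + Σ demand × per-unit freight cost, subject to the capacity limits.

Open {B, D}; cheapest assignment that respects the capacities:
  B (cap 13, load 12): Z2, Z3, Z4 — cost 4×14 + 5×12 + 3×7 = 137
  D (cap 13, load 12): Z1 — cost 12×3 = 36
  Shipping 173, fixed 126 → total 299.
  Any other capacity-feasible assignment to {B, D} ships for at least 173.
Compare {A, D}: its best feasible assignment gives total 342.
Compare {C, D}: its best feasible assignment gives total 351.
Every other set of open sites that can feasibly serve all demand totals ≥ 342 even under its best assignment. Minimum: 299.

299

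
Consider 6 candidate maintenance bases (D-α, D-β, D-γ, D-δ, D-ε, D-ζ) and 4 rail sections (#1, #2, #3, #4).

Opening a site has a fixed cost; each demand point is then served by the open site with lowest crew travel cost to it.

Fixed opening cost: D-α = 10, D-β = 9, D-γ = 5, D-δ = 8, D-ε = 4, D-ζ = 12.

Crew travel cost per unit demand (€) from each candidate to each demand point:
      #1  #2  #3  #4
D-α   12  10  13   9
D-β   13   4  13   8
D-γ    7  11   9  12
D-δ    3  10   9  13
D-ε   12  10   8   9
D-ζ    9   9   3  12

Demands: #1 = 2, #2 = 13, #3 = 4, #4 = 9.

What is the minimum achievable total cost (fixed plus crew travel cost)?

171

Open {D-β, D-δ, D-ζ}: assign each demand point to its cheapest open site.
  #1→D-δ 2×3=6, #2→D-β 13×4=52, #3→D-ζ 4×3=12, #4→D-β 9×8=72
  crew travel cost 142, fixed 29 → total 171.
Compare {D-β, D-ζ}: crew travel cost 154 + fixed 21 = 175.
Compare {D-β, D-δ, D-ε, D-ζ}: crew travel cost 142 + fixed 33 = 175.
Compare {D-β, D-γ, D-ζ}: crew travel cost 150 + fixed 26 = 176.
All other subsets cost ≥ 175. Minimum total cost: 171.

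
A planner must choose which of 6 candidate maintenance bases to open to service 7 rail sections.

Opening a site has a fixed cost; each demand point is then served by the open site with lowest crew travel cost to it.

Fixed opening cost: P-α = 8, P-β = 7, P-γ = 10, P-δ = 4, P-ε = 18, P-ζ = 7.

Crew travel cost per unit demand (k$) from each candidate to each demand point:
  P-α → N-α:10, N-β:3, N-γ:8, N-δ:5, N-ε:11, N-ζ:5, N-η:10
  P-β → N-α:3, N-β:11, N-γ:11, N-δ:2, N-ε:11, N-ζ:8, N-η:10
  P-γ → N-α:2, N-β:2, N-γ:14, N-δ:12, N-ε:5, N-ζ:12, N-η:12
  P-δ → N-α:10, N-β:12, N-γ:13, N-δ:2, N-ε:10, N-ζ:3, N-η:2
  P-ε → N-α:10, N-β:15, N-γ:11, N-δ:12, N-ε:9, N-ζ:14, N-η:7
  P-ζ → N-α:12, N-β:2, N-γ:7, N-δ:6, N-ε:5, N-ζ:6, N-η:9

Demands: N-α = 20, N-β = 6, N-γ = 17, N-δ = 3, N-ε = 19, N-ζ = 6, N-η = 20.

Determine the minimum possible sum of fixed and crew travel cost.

Open {P-γ, P-δ, P-ζ}: assign each demand point to its cheapest open site.
  N-α→P-γ 20×2=40, N-β→P-γ 6×2=12, N-γ→P-ζ 17×7=119, N-δ→P-δ 3×2=6, N-ε→P-γ 19×5=95, N-ζ→P-δ 6×3=18, N-η→P-δ 20×2=40
  crew travel cost 330, fixed 21 → total 351.
Compare {P-β, P-γ, P-δ, P-ζ}: crew travel cost 330 + fixed 28 = 358.
Compare {P-α, P-γ, P-δ, P-ζ}: crew travel cost 330 + fixed 29 = 359.
Compare {P-α, P-β, P-γ, P-δ, P-ζ}: crew travel cost 330 + fixed 36 = 366.
All other subsets cost ≥ 358. Minimum total cost: 351.

351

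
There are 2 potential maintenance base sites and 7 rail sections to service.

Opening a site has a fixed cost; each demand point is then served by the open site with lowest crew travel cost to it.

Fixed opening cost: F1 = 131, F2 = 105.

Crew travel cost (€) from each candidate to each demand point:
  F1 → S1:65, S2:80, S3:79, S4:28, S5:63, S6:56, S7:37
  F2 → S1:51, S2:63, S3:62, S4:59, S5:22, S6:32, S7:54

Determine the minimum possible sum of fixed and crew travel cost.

448

Open {F2}: assign each demand point to its cheapest open site.
  S1→F2 51, S2→F2 63, S3→F2 62, S4→F2 59, S5→F2 22, S6→F2 32, S7→F2 54
  crew travel cost 343, fixed 105 → total 448.
Compare {F1, F2}: crew travel cost 295 + fixed 236 = 531.
Compare {F1}: crew travel cost 408 + fixed 131 = 539.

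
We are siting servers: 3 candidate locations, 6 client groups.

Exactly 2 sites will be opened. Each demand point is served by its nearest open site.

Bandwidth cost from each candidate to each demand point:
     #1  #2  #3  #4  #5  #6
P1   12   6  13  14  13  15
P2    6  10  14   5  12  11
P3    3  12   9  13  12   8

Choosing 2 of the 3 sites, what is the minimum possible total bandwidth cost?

Open {P2, P3}.
  #1→P3 3, #2→P2 10, #3→P3 9, #4→P2 5, #5→P2 12, #6→P3 8  ⇒ total 47.
Compare {P1, P3}: total 51.
Compare {P1, P2}: total 53.

47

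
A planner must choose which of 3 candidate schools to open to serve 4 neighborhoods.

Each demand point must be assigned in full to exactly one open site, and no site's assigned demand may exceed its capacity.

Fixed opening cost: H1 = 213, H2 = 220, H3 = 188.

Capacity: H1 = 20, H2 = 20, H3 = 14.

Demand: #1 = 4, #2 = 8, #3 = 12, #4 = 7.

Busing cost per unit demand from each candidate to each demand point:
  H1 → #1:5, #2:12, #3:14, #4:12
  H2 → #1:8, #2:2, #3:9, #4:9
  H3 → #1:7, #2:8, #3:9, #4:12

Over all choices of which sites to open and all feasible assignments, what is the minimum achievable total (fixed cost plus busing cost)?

Open {H2, H3}; cheapest assignment that respects the capacities:
  H2 (cap 20, load 19): #1, #2, #4 — cost 4×8 + 8×2 + 7×9 = 111
  H3 (cap 14, load 12): #3 — cost 12×9 = 108
  Shipping 219, fixed 408 → total 627.
  Any other capacity-feasible assignment to {H2, H3} ships for at least 219.
Compare {H1, H2}: its best feasible assignment gives total 661.
Compare {H1, H3}: its best feasible assignment gives total 709.
Every other set of open sites that can feasibly serve all demand totals ≥ 661 even under its best assignment. Minimum: 627.

627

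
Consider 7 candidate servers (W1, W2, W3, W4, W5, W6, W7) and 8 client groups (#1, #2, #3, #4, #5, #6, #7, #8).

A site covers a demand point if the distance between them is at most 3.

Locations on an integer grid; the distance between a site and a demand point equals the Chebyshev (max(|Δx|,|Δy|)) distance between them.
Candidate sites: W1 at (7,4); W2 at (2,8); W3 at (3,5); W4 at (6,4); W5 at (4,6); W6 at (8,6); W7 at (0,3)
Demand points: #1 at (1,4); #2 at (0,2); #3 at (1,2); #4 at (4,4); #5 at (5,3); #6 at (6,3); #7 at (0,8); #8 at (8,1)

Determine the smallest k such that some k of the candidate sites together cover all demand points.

Coverage sets (demand points within 3 of each site):
  W1: {#4, #5, #6, #8}
  W2: {#7}
  W3: {#1, #2, #3, #4, #5, #6, #7}
  W4: {#4, #5, #6, #8}
  W5: {#1, #4, #5, #6}
  W6: {#5, #6}
  W7: {#1, #2, #3}
No single site covers all 8 demand points.
But {W1, W3} covers everything, so the minimum is 2.

2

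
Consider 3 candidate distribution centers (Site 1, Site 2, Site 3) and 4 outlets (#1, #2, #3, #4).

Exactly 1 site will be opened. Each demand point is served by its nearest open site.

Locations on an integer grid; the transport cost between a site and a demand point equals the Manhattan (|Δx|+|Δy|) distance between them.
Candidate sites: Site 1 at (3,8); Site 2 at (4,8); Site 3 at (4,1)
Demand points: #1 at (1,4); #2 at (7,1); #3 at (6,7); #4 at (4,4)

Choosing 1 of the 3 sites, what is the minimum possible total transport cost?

Open {Site 3}.
  #1→Site 3 6, #2→Site 3 3, #3→Site 3 8, #4→Site 3 3  ⇒ total 20.
Compare {Site 2}: total 24.
Compare {Site 1}: total 26.

20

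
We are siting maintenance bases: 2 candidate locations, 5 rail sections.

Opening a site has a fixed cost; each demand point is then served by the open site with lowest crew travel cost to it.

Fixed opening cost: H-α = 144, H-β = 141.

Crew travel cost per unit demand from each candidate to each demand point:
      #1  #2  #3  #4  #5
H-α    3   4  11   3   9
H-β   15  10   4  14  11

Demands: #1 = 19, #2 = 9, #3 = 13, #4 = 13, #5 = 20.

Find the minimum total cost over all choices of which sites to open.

Open {H-α}: assign each demand point to its cheapest open site.
  #1→H-α 19×3=57, #2→H-α 9×4=36, #3→H-α 13×11=143, #4→H-α 13×3=39, #5→H-α 20×9=180
  crew travel cost 455, fixed 144 → total 599.
Compare {H-α, H-β}: crew travel cost 364 + fixed 285 = 649.
Compare {H-β}: crew travel cost 829 + fixed 141 = 970.

599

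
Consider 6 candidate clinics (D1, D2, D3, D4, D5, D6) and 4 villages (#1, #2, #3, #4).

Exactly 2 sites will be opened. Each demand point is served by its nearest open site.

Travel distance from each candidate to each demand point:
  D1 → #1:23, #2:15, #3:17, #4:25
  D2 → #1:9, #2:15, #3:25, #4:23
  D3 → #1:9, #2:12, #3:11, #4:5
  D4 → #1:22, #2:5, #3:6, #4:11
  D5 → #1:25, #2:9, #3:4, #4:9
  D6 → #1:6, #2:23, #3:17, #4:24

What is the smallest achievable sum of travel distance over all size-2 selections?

25

Open {D3, D4}.
  #1→D3 9, #2→D4 5, #3→D4 6, #4→D3 5  ⇒ total 25.
Compare {D3, D5}: total 27.
Compare {D4, D6}: total 28.
No size-2 selection does better; minimum is 25.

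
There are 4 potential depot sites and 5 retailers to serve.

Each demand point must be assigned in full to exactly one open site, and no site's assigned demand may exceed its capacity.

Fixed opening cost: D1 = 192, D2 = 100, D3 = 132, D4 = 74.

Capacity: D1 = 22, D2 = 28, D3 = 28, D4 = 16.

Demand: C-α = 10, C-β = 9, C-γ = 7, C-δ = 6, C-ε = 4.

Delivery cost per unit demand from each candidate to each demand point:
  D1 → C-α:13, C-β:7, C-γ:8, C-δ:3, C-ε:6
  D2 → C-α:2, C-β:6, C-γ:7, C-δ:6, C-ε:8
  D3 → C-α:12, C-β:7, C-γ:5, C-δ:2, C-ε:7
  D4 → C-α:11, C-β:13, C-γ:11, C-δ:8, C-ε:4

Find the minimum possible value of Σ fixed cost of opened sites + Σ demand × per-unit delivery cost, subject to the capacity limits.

361

Open {D2, D4}; cheapest assignment that respects the capacities:
  D2 (cap 28, load 26): C-α, C-β, C-γ — cost 10×2 + 9×6 + 7×7 = 123
  D4 (cap 16, load 10): C-δ, C-ε — cost 6×8 + 4×4 = 64
  Shipping 187, fixed 174 → total 361.
  Any other capacity-feasible assignment to {D2, D4} ships for at least 187.
Compare {D2, D3}: its best feasible assignment gives total 381.
Compare {D3, D4}: its best feasible assignment gives total 442.
Every other set of open sites that can feasibly serve all demand totals ≥ 381 even under its best assignment. Minimum: 361.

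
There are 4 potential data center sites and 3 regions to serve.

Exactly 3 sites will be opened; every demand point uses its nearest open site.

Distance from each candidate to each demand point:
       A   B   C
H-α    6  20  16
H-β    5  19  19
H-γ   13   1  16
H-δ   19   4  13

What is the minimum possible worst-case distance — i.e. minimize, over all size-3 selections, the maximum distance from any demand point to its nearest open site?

13

Open {H-α, H-β, H-δ}.
  Farthest demand point is C at distance 13 (to H-δ); all others are ≤ 13.
With {H-α, H-γ, H-δ} the worst case is 13.
With {H-β, H-γ, H-δ} the worst case is 13.
No size-3 selection achieves below 13.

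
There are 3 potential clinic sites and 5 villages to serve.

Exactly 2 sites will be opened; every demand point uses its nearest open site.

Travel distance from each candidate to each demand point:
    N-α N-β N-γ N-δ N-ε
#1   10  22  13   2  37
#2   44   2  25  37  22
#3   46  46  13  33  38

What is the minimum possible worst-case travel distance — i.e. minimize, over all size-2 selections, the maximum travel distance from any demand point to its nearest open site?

22

Open {#1, #2}.
  Farthest demand point is N-ε at travel distance 22 (to #2); all others are ≤ 22.
With {#1, #3} the worst case is 37.
With {#2, #3} the worst case is 44.
No size-2 selection achieves below 22.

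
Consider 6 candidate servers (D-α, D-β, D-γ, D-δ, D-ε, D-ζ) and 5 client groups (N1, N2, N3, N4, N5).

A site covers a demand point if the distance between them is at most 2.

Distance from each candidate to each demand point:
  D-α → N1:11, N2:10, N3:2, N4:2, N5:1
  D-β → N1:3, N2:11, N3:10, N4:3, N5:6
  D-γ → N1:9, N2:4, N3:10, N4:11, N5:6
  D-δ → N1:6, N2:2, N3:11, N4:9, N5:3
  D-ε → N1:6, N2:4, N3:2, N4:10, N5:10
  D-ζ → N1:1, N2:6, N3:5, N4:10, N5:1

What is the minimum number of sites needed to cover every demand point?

3

Coverage sets (demand points within 2 of each site):
  D-α: {N3, N4, N5}
  D-β: {}
  D-γ: {}
  D-δ: {N2}
  D-ε: {N3}
  D-ζ: {N1, N5}
No 2 sites suffice: every size-2 union leaves at least one demand point uncovered.
But {D-α, D-δ, D-ζ} covers everything, so the minimum is 3.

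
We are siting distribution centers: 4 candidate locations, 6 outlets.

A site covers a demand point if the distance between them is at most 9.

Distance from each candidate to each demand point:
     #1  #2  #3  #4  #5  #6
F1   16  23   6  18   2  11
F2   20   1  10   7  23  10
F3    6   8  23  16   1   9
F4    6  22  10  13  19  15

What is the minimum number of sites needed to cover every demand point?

Coverage sets (demand points within 9 of each site):
  F1: {#3, #5}
  F2: {#2, #4}
  F3: {#1, #2, #5, #6}
  F4: {#1}
No 2 sites suffice: every size-2 union leaves at least one demand point uncovered.
But {F1, F2, F3} covers everything, so the minimum is 3.

3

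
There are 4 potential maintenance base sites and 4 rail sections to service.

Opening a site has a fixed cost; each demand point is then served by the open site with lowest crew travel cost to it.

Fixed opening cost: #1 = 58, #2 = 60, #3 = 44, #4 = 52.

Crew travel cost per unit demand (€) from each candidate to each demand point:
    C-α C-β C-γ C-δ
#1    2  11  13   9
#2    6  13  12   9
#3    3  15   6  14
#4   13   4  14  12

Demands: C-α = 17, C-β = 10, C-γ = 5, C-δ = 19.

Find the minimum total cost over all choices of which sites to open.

Open {#1, #4}: assign each demand point to its cheapest open site.
  C-α→#1 17×2=34, C-β→#4 10×4=40, C-γ→#1 5×13=65, C-δ→#1 19×9=171
  crew travel cost 310, fixed 110 → total 420.
Compare {#1, #3, #4}: crew travel cost 275 + fixed 154 = 429.
Compare {#1}: crew travel cost 380 + fixed 58 = 438.
Compare {#3, #4}: crew travel cost 349 + fixed 96 = 445.
All other subsets cost ≥ 429. Minimum total cost: 420.

420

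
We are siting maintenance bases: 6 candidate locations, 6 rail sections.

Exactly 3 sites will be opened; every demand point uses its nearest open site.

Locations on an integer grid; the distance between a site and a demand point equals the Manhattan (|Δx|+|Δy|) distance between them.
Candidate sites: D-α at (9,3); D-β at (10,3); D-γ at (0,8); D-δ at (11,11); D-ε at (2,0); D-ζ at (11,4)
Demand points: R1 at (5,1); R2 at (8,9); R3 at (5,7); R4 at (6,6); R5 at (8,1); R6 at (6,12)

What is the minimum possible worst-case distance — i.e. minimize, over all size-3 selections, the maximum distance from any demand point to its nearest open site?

6

Open {D-α, D-γ, D-δ}.
  Farthest demand point is R1 at distance 6 (to D-α); all others are ≤ 6.
With {D-β, D-γ, D-δ} the worst case is 7.
With {D-α, D-β, D-δ} the worst case is 8.
No size-3 selection achieves below 6.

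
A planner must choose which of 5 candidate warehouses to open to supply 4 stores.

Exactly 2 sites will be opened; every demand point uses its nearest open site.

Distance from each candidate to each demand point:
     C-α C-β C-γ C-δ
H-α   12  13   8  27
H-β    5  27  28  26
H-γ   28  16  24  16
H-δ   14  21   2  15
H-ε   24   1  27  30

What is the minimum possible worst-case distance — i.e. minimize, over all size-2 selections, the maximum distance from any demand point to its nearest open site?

15

Open {H-α, H-δ}.
  Farthest demand point is C-δ at distance 15 (to H-δ); all others are ≤ 15.
With {H-δ, H-ε} the worst case is 15.
With {H-α, H-γ} the worst case is 16.
No size-2 selection achieves below 15.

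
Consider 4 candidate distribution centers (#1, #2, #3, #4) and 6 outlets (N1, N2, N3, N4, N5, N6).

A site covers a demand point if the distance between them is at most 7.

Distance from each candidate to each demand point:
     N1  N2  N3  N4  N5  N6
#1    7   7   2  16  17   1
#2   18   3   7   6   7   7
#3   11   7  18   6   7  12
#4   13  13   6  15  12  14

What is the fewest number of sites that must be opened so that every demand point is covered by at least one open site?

Coverage sets (demand points within 7 of each site):
  #1: {N1, N2, N3, N6}
  #2: {N2, N3, N4, N5, N6}
  #3: {N2, N4, N5}
  #4: {N3}
No single site covers all 6 demand points.
But {#1, #2} covers everything, so the minimum is 2.

2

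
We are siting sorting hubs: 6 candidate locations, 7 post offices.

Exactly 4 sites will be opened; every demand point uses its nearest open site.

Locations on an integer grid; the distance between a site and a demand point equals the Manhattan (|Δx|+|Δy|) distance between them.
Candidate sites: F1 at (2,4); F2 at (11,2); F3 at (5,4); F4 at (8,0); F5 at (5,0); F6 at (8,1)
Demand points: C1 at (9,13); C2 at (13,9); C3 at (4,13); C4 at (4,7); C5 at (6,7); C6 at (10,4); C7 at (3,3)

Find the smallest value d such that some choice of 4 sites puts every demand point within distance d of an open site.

13

Open {F1, F2, F3, F4}.
  Farthest demand point is C1 at distance 13 (to F2); all others are ≤ 13.
With {F1, F2, F3, F5} the worst case is 13.
With {F1, F2, F3, F6} the worst case is 13.
No size-4 selection achieves below 13.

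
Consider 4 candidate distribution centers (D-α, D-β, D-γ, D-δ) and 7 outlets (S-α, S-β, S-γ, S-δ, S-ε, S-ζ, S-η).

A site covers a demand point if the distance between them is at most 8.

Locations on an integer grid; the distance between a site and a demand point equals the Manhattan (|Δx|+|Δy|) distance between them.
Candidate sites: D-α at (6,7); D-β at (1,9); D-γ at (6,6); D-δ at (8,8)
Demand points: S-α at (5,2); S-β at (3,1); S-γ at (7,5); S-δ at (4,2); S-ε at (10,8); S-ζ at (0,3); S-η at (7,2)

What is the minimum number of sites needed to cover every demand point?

2

Coverage sets (demand points within 8 of each site):
  D-α: {S-α, S-γ, S-δ, S-ε, S-η}
  D-β: {S-ζ}
  D-γ: {S-α, S-β, S-γ, S-δ, S-ε, S-η}
  D-δ: {S-γ, S-ε, S-η}
No single site covers all 7 demand points.
But {D-β, D-γ} covers everything, so the minimum is 2.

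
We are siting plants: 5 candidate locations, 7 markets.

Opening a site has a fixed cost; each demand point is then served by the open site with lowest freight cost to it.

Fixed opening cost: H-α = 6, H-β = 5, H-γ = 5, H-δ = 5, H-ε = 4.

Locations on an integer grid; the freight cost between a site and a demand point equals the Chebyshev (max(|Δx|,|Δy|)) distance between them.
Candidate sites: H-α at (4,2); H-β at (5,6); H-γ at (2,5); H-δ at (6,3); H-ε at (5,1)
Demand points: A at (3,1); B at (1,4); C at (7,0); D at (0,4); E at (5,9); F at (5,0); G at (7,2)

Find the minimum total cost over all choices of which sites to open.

23

Open {H-γ, H-ε}: assign each demand point to its cheapest open site.
  A→H-ε 2, B→H-γ 1, C→H-ε 2, D→H-γ 2, E→H-γ 4, F→H-ε 1, G→H-ε 2
  freight cost 14, fixed 9 → total 23.
Compare {H-α, H-γ}: freight cost 16 + fixed 11 = 27.
Compare {H-γ, H-δ}: freight cost 17 + fixed 10 = 27.
Compare {H-β, H-γ, H-ε}: freight cost 13 + fixed 14 = 27.
All other subsets cost ≥ 27. Minimum total cost: 23.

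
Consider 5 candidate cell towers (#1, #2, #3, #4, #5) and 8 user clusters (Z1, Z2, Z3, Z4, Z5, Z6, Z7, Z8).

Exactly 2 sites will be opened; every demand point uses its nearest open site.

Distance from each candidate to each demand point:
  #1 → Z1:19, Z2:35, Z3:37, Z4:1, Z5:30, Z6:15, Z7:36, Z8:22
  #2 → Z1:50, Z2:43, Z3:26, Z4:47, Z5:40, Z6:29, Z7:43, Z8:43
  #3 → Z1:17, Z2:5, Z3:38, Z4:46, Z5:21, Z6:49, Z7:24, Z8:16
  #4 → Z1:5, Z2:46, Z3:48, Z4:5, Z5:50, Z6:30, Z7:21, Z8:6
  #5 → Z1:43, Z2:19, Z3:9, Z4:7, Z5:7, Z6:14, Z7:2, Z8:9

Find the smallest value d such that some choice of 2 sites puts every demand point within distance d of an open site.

17

Open {#3, #5}.
  Farthest demand point is Z1 at distance 17 (to #3); all others are ≤ 17.
With {#1, #5} the worst case is 19.
With {#4, #5} the worst case is 19.
No size-2 selection achieves below 17.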